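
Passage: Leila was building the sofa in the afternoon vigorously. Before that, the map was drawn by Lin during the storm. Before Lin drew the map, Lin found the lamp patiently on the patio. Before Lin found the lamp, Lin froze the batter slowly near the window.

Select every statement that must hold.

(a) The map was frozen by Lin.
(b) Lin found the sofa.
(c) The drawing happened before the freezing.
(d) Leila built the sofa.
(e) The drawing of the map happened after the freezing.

(a) Not entailed — Lin froze the batter, not the map; the map belongs to the drawing event.
(b) Not entailed — Lin found the lamp, not the sofa; the sofa belongs to the building event.
(c) Not entailed — the narrative places the freezing before the drawing, not after.
(d) Not entailed — 'was building' is progressive on an accomplishment; it does not entail the completed 'built'.
(e) Entailed — the narrative places the freezing before the drawing.

(e)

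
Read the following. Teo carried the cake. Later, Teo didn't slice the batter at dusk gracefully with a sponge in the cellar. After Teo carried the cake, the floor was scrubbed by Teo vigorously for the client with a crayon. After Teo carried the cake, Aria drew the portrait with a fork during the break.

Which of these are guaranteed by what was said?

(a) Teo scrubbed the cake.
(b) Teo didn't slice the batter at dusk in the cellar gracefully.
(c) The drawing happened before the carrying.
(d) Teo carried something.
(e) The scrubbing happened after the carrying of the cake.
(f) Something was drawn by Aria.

(d), (e), (f)

(a) Not entailed — Teo scrubbed the floor, not the cake; the cake belongs to the carrying event.
(b) Not entailed — dropping 'with a sponge' under negation is not valid — the original leaves open that Teo sliced the batter some other way.
(c) Not entailed — the narrative places the carrying before the drawing, not after.
(d) Entailed — every conjunct here is already in the original carrying event.
(e) Entailed — the narrative places the carrying before the scrubbing.
(f) Entailed — the original entails any weakening of itself; this just drops 'during the break', 'with a fork' and generalizes the patient.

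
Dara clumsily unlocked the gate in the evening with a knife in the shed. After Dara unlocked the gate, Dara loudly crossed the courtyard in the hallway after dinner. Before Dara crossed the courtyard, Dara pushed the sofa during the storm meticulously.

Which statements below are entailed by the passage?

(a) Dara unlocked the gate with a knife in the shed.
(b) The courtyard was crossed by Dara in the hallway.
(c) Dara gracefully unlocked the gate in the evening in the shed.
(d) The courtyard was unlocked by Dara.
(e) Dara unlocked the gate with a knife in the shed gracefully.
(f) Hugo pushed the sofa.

(a), (b)

(a) Entailed — the original entails any weakening of itself; this just drops 'in the evening', 'clumsily'.
(b) Entailed — this follows by dropping conjuncts from the crossing event's description.
(c) Not entailed — 'gracefully' adds a manner not in (and inconsistent with) the original.
(d) Not entailed — Dara unlocked the gate, not the courtyard; the courtyard belongs to the crossing event.
(e) Not entailed — 'gracefully' adds a manner not in (and inconsistent with) the original.
(f) Not entailed — the passage has Dara pushing the sofa, not Hugo.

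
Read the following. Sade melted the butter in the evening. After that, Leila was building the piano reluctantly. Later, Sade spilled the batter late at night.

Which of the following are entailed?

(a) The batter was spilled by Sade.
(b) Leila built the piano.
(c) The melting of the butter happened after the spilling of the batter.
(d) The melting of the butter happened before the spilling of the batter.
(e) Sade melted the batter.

(a) Entailed — this follows by dropping conjuncts from the spilling event's description.
(b) Not entailed — 'was building' is progressive on an accomplishment; it does not entail the completed 'built'.
(c) Not entailed — the narrative places the melting before the spilling, not after.
(d) Entailed — the narrative places the melting before the spilling.
(e) Not entailed — Sade melted the butter, not the batter; the batter belongs to the spilling event.

(a), (d)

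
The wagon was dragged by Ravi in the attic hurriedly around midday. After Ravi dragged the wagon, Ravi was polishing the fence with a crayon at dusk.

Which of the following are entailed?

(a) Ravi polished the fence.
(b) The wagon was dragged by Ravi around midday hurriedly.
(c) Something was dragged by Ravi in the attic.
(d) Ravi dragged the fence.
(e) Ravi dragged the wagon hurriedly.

(a) Entailed — 'polish' is an activity; 'was polishing' entails that some polishing happened, so 'polished' holds.
(b) Entailed — the original entails any weakening of itself; this just drops 'in the attic'.
(c) Entailed — the original entails any weakening of itself; this just drops 'hurriedly', 'around midday' and generalizes the patient.
(d) Not entailed — Ravi dragged the wagon, not the fence; the fence belongs to the polishing event.
(e) Entailed — this follows by dropping conjuncts from the dragging event's description.

(a), (b), (c), (e)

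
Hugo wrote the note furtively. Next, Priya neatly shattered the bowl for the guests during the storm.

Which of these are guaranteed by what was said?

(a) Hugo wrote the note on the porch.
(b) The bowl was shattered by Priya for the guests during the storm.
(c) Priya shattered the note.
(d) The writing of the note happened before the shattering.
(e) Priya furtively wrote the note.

(a) Not entailed — 'on the porch' adds information not in the original event.
(b) Entailed — every conjunct here is already in the original shattering event.
(c) Not entailed — Priya shattered the bowl, not the note; the note belongs to the writing event.
(d) Entailed — the narrative places the writing before the shattering.
(e) Not entailed — the passage has Hugo writing the note, not Priya.

(b), (d)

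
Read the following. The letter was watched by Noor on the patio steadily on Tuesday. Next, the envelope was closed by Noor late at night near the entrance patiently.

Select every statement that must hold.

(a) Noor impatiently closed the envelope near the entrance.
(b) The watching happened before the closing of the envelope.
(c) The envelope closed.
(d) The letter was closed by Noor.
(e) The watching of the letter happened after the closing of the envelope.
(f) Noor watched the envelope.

(a) Not entailed — 'impatiently' adds a manner not in (and inconsistent with) the original.
(b) Entailed — the narrative places the watching before the closing.
(c) Entailed — 'Noor closed the envelope' is causative; it entails the inchoative 'the envelope closed'.
(d) Not entailed — Noor closed the envelope, not the letter; the letter belongs to the watching event.
(e) Not entailed — the narrative places the watching before the closing, not after.
(f) Not entailed — Noor watched the letter, not the envelope; the envelope belongs to the closing event.

(b), (c)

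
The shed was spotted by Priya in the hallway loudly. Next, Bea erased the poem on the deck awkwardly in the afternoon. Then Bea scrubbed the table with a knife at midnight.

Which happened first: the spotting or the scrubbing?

The connectives place the spotting before the scrubbing.

the spotting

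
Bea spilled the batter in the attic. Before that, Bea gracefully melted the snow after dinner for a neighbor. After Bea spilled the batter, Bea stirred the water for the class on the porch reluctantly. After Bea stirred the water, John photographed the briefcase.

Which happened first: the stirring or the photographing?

the stirring

The connectives place the stirring before the photographing.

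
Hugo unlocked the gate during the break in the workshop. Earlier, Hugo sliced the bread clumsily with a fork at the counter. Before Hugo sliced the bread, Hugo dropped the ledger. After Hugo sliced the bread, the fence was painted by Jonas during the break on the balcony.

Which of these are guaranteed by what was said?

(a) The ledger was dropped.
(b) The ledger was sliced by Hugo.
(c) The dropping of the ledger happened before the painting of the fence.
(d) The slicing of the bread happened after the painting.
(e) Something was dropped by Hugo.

(a) Entailed — generalizing the agent leaves a sub-description the original still satisfies.
(b) Not entailed — Hugo sliced the bread, not the ledger; the ledger belongs to the dropping event.
(c) Entailed — the narrative places the dropping before the painting.
(d) Not entailed — the narrative places the slicing before the painting, not after.
(e) Entailed — the original entails any weakening of itself; this just generalizes the patient.

(a), (c), (e)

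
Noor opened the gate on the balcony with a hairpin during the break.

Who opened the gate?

'Noor' marks the agent of the opening event.

Noor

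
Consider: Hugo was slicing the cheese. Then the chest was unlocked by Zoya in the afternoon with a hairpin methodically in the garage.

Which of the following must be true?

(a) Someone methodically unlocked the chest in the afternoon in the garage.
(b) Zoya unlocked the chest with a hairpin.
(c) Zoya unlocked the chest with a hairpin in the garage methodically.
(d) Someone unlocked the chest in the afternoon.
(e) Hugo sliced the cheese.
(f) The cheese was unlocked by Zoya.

(a), (b), (c), (d)

(a) Entailed — every conjunct here is already in the original unlocking event.
(b) Entailed — this follows by dropping conjuncts from the unlocking event's description.
(c) Entailed — dropping 'in the afternoon' leaves a sub-description the original still satisfies.
(d) Entailed — every conjunct here is already in the original unlocking event.
(e) Not entailed — 'was slicing' is progressive on an accomplishment; it does not entail the completed 'sliced'.
(f) Not entailed — Zoya unlocked the chest, not the cheese; the cheese belongs to the slicing event.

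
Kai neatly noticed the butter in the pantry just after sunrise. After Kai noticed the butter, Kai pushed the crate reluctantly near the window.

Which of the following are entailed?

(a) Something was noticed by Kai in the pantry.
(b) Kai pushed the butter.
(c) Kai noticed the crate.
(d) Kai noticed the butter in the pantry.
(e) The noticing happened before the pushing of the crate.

(a) Entailed — this follows by dropping conjuncts from the noticing event's description.
(b) Not entailed — Kai pushed the crate, not the butter; the butter belongs to the noticing event.
(c) Not entailed — Kai noticed the butter, not the crate; the crate belongs to the pushing event.
(d) Entailed — this follows by dropping conjuncts from the noticing event's description.
(e) Entailed — the narrative places the noticing before the pushing.

(a), (d), (e)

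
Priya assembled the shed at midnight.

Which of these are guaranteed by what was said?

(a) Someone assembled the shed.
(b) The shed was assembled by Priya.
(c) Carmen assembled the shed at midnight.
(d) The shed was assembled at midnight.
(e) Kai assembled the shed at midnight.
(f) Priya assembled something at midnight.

(a) Entailed — every conjunct here is already in the original assembling event.
(b) Entailed — the original entails any weakening of itself; this just drops 'at midnight'.
(c) Not entailed — the passage has Priya assembling the shed, not Carmen.
(d) Entailed — generalizing the agent leaves a sub-description the original still satisfies.
(e) Not entailed — the passage has Priya assembling the shed, not Kai.
(f) Entailed — the original entails any weakening of itself; this just generalizes the patient.

(a), (b), (d), (f)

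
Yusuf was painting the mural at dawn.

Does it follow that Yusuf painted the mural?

no

'was painting' is progressive; for an accomplishment like 'paint the mural', it doesn't entail completion.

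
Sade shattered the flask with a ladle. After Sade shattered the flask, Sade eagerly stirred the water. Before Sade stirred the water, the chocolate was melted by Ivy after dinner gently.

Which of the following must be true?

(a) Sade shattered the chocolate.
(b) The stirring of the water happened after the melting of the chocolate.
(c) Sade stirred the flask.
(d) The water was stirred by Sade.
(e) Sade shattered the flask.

(a) Not entailed — Sade shattered the flask, not the chocolate; the chocolate belongs to the melting event.
(b) Entailed — the narrative places the melting before the stirring.
(c) Not entailed — Sade stirred the water, not the flask; the flask belongs to the shattering event.
(d) Entailed — dropping 'eagerly' leaves a sub-description the original still satisfies.
(e) Entailed — every conjunct here is already in the original shattering event.

(b), (d), (e)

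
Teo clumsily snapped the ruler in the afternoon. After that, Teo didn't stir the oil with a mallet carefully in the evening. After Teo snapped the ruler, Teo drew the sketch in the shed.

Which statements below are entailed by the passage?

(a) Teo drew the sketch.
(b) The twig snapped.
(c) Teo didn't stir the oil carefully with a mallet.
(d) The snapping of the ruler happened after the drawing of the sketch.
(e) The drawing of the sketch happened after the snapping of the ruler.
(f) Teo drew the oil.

(a) Entailed — the original entails any weakening of itself; this just drops 'in the shed'.
(b) Not entailed — the ruler is what snapped, not the twig.
(c) Not entailed — dropping 'in the evening' under negation is not valid — the original leaves open that Teo stirred the oil some other way.
(d) Not entailed — the narrative places the snapping before the drawing, not after.
(e) Entailed — the narrative places the snapping before the drawing.
(f) Not entailed — Teo drew the sketch, not the oil; the oil belongs to the stirring event.

(a), (e)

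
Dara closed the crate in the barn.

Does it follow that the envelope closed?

no

Nothing is said about any envelope; only the crate is affected.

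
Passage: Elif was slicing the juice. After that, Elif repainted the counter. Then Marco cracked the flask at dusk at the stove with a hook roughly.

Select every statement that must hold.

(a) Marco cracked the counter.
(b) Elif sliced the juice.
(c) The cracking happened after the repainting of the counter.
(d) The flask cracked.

(a) Not entailed — Marco cracked the flask, not the counter; the counter belongs to the repainting event.
(b) Not entailed — 'was slicing' is progressive on an accomplishment; it does not entail the completed 'sliced'.
(c) Entailed — the narrative places the repainting before the cracking.
(d) Entailed — 'Marco cracked the flask' is causative; it entails the inchoative 'the flask cracked'.

(c), (d)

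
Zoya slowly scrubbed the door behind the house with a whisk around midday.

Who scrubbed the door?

'Zoya' marks the agent of the scrubbing event.

Zoya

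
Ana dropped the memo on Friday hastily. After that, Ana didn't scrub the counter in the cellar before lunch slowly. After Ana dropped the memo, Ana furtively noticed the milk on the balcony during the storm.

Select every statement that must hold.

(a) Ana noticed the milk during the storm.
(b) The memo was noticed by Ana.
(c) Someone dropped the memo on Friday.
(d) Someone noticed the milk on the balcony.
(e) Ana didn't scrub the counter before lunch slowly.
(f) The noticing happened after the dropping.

(a), (c), (d), (f)

(a) Entailed — every conjunct here is already in the original noticing event.
(b) Not entailed — Ana noticed the milk, not the memo; the memo belongs to the dropping event.
(c) Entailed — this follows by dropping conjuncts from the dropping event's description.
(d) Entailed — dropping 'furtively', 'during the storm' and generalizing the agent leaves a sub-description the original still satisfies.
(e) Not entailed — dropping 'in the cellar' under negation is not valid — the original leaves open that Ana scrubbed the counter some other way.
(f) Entailed — the narrative places the dropping before the noticing.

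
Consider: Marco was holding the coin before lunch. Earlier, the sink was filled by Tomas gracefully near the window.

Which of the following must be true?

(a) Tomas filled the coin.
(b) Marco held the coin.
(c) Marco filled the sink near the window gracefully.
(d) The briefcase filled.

(a) Not entailed — Tomas filled the sink, not the coin; the coin belongs to the holding event.
(b) Entailed — 'hold' is an activity; 'was holding' entails that some holding happened, so 'held' holds.
(c) Not entailed — the passage has Tomas filling the sink, not Marco.
(d) Not entailed — the sink is what filled, not the briefcase.

(b)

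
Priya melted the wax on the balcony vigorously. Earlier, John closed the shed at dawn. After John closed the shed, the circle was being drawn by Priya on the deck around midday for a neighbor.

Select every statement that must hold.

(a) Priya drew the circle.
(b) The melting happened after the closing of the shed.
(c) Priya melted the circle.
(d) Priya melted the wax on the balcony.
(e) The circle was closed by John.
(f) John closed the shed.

(b), (d), (f)

(a) Not entailed — 'was drawing' is progressive on an accomplishment; it does not entail the completed 'drew'.
(b) Entailed — the narrative places the closing before the melting.
(c) Not entailed — Priya melted the wax, not the circle; the circle belongs to the drawing event.
(d) Entailed — this follows by dropping conjuncts from the melting event's description.
(e) Not entailed — John closed the shed, not the circle; the circle belongs to the drawing event.
(f) Entailed — this follows by dropping conjuncts from the closing event's description.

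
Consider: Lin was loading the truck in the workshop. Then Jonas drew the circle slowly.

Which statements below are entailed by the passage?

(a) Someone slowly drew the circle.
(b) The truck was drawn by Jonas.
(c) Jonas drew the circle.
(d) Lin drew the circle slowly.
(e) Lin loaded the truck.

(a), (c)

(a) Entailed — this follows by dropping conjuncts from the drawing event's description.
(b) Not entailed — Jonas drew the circle, not the truck; the truck belongs to the loading event.
(c) Entailed — this follows by dropping conjuncts from the drawing event's description.
(d) Not entailed — the passage has Jonas drawing the circle, not Lin.
(e) Not entailed — 'was loading' is progressive on an accomplishment; it does not entail the completed 'loaded'.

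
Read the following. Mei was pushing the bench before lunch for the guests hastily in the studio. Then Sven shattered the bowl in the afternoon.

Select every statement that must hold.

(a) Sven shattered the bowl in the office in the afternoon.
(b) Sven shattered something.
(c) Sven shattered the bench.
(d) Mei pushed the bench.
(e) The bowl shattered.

(b), (d), (e)

(a) Not entailed — 'in the office' adds information not in the original event.
(b) Entailed — every conjunct here is already in the original shattering event.
(c) Not entailed — Sven shattered the bowl, not the bench; the bench belongs to the pushing event.
(d) Entailed — 'push' is an activity; 'was pushing' entails that some pushing happened, so 'pushed' holds.
(e) Entailed — 'Sven shattered the bowl' is causative; it entails the inchoative 'the bowl shattered'.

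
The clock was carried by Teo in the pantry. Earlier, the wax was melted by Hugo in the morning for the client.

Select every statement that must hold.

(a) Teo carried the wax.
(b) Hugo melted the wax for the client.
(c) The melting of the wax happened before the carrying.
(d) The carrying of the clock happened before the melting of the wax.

(b), (c)

(a) Not entailed — Teo carried the clock, not the wax; the wax belongs to the melting event.
(b) Entailed — dropping 'in the morning' leaves a sub-description the original still satisfies.
(c) Entailed — the narrative places the melting before the carrying.
(d) Not entailed — the narrative places the melting before the carrying, not after.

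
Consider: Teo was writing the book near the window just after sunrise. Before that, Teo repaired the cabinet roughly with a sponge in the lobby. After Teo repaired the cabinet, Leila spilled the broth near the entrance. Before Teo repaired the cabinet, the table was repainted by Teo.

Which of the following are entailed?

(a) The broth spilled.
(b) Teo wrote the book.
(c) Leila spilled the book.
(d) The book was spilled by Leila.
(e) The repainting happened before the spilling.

(a), (e)

(a) Entailed — 'Leila spilled the broth' is causative; it entails the inchoative 'the broth spilled'.
(b) Not entailed — 'was writing' is progressive on an accomplishment; it does not entail the completed 'wrote'.
(c) Not entailed — Leila spilled the broth, not the book; the book belongs to the writing event.
(d) Not entailed — Leila spilled the broth, not the book; the book belongs to the writing event.
(e) Entailed — the narrative places the repainting before the spilling.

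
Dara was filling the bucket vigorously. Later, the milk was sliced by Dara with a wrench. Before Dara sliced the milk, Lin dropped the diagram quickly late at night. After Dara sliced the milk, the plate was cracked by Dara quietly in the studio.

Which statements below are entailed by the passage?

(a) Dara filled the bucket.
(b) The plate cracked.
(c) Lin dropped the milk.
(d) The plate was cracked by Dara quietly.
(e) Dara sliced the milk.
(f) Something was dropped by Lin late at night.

(a) Not entailed — 'was filling' is progressive on an accomplishment; it does not entail the completed 'filled'.
(b) Entailed — 'Dara cracked the plate' is causative; it entails the inchoative 'the plate cracked'.
(c) Not entailed — Lin dropped the diagram, not the milk; the milk belongs to the slicing event.
(d) Entailed — dropping 'in the studio' leaves a sub-description the original still satisfies.
(e) Entailed — every conjunct here is already in the original slicing event.
(f) Entailed — the original entails any weakening of itself; this just drops 'quickly' and generalizes the patient.

(b), (d), (e), (f)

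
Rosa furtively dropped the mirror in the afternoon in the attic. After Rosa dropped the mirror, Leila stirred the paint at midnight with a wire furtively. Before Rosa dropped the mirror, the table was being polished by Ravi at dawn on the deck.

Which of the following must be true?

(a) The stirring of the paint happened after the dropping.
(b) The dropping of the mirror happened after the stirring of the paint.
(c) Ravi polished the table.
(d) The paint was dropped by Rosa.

(a), (c)

(a) Entailed — the narrative places the dropping before the stirring.
(b) Not entailed — the narrative places the dropping before the stirring, not after.
(c) Entailed — 'polish' is an activity; 'was polishing' entails that some polishing happened, so 'polished' holds.
(d) Not entailed — Rosa dropped the mirror, not the paint; the paint belongs to the stirring event.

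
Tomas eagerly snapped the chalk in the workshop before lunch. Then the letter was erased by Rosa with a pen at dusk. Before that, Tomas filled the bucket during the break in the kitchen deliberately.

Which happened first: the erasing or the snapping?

The connectives place the snapping before the erasing.

the snapping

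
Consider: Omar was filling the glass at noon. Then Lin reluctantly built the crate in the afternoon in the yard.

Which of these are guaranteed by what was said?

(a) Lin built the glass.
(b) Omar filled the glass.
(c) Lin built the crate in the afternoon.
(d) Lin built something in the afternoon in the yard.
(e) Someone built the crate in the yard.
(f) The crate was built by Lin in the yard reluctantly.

(a) Not entailed — Lin built the crate, not the glass; the glass belongs to the filling event.
(b) Not entailed — 'was filling' is progressive on an accomplishment; it does not entail the completed 'filled'.
(c) Entailed — dropping 'reluctantly', 'in the yard' leaves a sub-description the original still satisfies.
(d) Entailed — every conjunct here is already in the original building event.
(e) Entailed — this follows by dropping conjuncts from the building event's description.
(f) Entailed — every conjunct here is already in the original building event.

(c), (d), (e), (f)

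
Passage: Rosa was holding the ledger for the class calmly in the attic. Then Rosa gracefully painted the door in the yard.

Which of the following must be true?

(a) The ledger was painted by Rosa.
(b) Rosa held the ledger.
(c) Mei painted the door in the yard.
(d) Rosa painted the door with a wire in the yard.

(b)

(a) Not entailed — Rosa painted the door, not the ledger; the ledger belongs to the holding event.
(b) Entailed — 'hold' is an activity; 'was holding' entails that some holding happened, so 'held' holds.
(c) Not entailed — the passage has Rosa painting the door, not Mei.
(d) Not entailed — 'with a wire' adds information not in the original event.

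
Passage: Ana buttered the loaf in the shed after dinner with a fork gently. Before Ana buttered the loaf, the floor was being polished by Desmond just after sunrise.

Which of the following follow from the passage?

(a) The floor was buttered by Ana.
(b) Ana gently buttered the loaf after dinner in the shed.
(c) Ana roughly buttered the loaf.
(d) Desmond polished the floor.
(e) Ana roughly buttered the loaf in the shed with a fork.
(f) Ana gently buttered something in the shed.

(b), (d), (f)

(a) Not entailed — Ana buttered the loaf, not the floor; the floor belongs to the polishing event.
(b) Entailed — dropping 'with a fork' leaves a sub-description the original still satisfies.
(c) Not entailed — 'roughly' adds a manner not in (and inconsistent with) the original.
(d) Entailed — 'polish' is an activity; 'was polishing' entails that some polishing happened, so 'polished' holds.
(e) Not entailed — 'roughly' adds a manner not in (and inconsistent with) the original.
(f) Entailed — this follows by dropping conjuncts from the buttering event's description.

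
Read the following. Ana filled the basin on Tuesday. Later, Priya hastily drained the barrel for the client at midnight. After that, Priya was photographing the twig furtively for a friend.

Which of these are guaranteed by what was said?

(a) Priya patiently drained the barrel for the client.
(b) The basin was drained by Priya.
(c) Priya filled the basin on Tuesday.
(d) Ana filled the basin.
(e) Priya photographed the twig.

(a) Not entailed — 'patiently' adds a manner not in (and inconsistent with) the original.
(b) Not entailed — Priya drained the barrel, not the basin; the basin belongs to the filling event.
(c) Not entailed — the passage has Ana filling the basin, not Priya.
(d) Entailed — the original entails any weakening of itself; this just drops 'on Tuesday'.
(e) Not entailed — 'was photographing' is progressive on an accomplishment; it does not entail the completed 'photographed'.

(d)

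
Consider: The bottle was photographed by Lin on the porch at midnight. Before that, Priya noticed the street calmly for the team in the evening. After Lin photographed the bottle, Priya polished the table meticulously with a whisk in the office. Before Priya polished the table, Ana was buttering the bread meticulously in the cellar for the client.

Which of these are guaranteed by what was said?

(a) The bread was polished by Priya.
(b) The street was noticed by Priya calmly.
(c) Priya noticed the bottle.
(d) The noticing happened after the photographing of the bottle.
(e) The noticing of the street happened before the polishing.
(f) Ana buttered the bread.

(a) Not entailed — Priya polished the table, not the bread; the bread belongs to the buttering event.
(b) Entailed — dropping 'in the evening', 'for the team' leaves a sub-description the original still satisfies.
(c) Not entailed — Priya noticed the street, not the bottle; the bottle belongs to the photographing event.
(d) Not entailed — the narrative places the noticing before the photographing, not after.
(e) Entailed — the narrative places the noticing before the polishing.
(f) Not entailed — 'was buttering' is progressive on an accomplishment; it does not entail the completed 'buttered'.

(b), (e)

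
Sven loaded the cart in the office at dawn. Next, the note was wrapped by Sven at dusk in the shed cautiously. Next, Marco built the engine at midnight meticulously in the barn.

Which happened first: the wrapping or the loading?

the loading

The connectives place the loading before the wrapping.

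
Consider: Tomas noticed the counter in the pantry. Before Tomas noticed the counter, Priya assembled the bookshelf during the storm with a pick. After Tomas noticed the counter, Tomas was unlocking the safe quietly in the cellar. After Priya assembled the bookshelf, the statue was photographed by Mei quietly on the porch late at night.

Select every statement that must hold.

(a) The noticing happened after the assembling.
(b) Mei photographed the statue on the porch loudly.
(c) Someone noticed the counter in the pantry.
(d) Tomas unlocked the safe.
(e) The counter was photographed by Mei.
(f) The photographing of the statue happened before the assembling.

(a), (c)

(a) Entailed — the narrative places the assembling before the noticing.
(b) Not entailed — 'loudly' adds a manner not in (and inconsistent with) the original.
(c) Entailed — this follows by dropping conjuncts from the noticing event's description.
(d) Not entailed — 'was unlocking' is progressive on an accomplishment; it does not entail the completed 'unlocked'.
(e) Not entailed — Mei photographed the statue, not the counter; the counter belongs to the noticing event.
(f) Not entailed — the narrative places the assembling before the photographing, not after.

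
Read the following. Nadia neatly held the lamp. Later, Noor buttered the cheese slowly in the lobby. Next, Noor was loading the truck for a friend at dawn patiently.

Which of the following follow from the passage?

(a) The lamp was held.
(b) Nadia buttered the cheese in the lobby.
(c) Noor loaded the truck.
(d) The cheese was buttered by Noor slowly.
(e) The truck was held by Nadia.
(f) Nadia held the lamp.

(a) Entailed — every conjunct here is already in the original holding event.
(b) Not entailed — the passage has Noor buttering the cheese, not Nadia.
(c) Not entailed — 'was loading' is progressive on an accomplishment; it does not entail the completed 'loaded'.
(d) Entailed — dropping 'in the lobby' leaves a sub-description the original still satisfies.
(e) Not entailed — Nadia held the lamp, not the truck; the truck belongs to the loading event.
(f) Entailed — this follows by dropping conjuncts from the holding event's description.

(a), (d), (f)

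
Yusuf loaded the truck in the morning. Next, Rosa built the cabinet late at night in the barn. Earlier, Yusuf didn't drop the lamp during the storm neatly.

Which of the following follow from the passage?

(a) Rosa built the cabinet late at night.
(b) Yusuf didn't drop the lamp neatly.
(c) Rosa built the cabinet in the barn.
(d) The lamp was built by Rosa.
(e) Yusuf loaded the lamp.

(a) Entailed — dropping 'in the barn' leaves a sub-description the original still satisfies.
(b) Not entailed — dropping 'during the storm' under negation is not valid — the original leaves open that Yusuf dropped the lamp some other way.
(c) Entailed — this follows by dropping conjuncts from the building event's description.
(d) Not entailed — Rosa built the cabinet, not the lamp; the lamp belongs to the dropping event.
(e) Not entailed — Yusuf loaded the truck, not the lamp; the lamp belongs to the dropping event.

(a), (c)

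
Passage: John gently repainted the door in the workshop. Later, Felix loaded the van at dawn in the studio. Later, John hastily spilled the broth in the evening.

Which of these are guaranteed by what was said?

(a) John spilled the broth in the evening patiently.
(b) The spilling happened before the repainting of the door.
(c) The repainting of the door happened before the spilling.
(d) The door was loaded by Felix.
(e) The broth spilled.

(a) Not entailed — 'patiently' adds a manner not in (and inconsistent with) the original.
(b) Not entailed — the narrative places the repainting before the spilling, not after.
(c) Entailed — the narrative places the repainting before the spilling.
(d) Not entailed — Felix loaded the van, not the door; the door belongs to the repainting event.
(e) Entailed — 'John spilled the broth' is causative; it entails the inchoative 'the broth spilled'.

(c), (e)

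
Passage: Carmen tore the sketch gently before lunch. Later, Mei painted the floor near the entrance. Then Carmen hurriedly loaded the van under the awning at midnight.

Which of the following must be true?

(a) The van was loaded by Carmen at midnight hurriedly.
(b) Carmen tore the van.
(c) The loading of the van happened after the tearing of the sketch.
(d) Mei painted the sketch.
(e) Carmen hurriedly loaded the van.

(a) Entailed — dropping 'under the awning' leaves a sub-description the original still satisfies.
(b) Not entailed — Carmen tore the sketch, not the van; the van belongs to the loading event.
(c) Entailed — the narrative places the tearing before the loading.
(d) Not entailed — Mei painted the floor, not the sketch; the sketch belongs to the tearing event.
(e) Entailed — this follows by dropping conjuncts from the loading event's description.

(a), (c), (e)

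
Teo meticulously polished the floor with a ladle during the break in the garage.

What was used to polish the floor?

'with a ladle' marks the instrument of the polishing event.

a ladle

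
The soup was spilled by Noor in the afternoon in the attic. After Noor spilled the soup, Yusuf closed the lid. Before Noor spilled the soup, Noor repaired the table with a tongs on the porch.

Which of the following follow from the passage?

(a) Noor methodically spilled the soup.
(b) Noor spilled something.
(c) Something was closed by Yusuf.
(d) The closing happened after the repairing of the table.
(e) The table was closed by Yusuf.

(a) Not entailed — 'methodically' adds information not in the original event.
(b) Entailed — this follows by dropping conjuncts from the spilling event's description.
(c) Entailed — generalizing the patient leaves a sub-description the original still satisfies.
(d) Entailed — the narrative places the repairing before the closing.
(e) Not entailed — Yusuf closed the lid, not the table; the table belongs to the repairing event.

(b), (c), (d)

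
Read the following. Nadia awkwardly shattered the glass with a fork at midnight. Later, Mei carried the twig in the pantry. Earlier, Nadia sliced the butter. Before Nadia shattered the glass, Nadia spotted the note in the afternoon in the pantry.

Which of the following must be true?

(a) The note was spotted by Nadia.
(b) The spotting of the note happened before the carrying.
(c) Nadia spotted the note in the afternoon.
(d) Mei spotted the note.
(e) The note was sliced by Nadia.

(a) Entailed — this follows by dropping conjuncts from the spotting event's description.
(b) Entailed — the narrative places the spotting before the carrying.
(c) Entailed — every conjunct here is already in the original spotting event.
(d) Not entailed — the passage has Nadia spotting the note, not Mei.
(e) Not entailed — Nadia sliced the butter, not the note; the note belongs to the spotting event.

(a), (b), (c)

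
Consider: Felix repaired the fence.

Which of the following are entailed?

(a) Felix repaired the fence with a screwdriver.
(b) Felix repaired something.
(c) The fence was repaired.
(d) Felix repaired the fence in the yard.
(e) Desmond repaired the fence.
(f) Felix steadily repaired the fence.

(b), (c)

(a) Not entailed — 'with a screwdriver' adds information not in the original event.
(b) Entailed — the original entails any weakening of itself; this just generalizes the patient.
(c) Entailed — this follows by dropping conjuncts from the repairing event's description.
(d) Not entailed — 'in the yard' adds information not in the original event.
(e) Not entailed — the passage has Felix repairing the fence, not Desmond.
(f) Not entailed — 'steadily' adds information not in the original event.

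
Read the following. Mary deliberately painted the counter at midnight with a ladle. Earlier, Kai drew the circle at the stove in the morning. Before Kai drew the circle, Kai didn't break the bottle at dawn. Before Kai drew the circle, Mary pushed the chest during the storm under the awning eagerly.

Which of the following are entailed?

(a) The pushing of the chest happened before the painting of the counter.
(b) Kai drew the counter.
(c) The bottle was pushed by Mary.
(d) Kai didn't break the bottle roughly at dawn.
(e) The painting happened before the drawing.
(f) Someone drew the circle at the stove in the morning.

(a), (d), (f)

(a) Entailed — the narrative places the pushing before the painting.
(b) Not entailed — Kai drew the circle, not the counter; the counter belongs to the painting event.
(c) Not entailed — Mary pushed the chest, not the bottle; the bottle belongs to the breaking event.
(d) Entailed — under negation, adding a further restriction is entailed: if no such breaking event occurred, none occurred roughly either.
(e) Not entailed — the narrative places the drawing before the painting, not after.
(f) Entailed — generalizing the agent leaves a sub-description the original still satisfies.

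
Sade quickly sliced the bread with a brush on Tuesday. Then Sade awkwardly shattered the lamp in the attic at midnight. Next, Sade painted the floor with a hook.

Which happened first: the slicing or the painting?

The connectives place the slicing before the painting.

the slicing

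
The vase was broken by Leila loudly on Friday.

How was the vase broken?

'loudly' marks the manner of the breaking event.

loudly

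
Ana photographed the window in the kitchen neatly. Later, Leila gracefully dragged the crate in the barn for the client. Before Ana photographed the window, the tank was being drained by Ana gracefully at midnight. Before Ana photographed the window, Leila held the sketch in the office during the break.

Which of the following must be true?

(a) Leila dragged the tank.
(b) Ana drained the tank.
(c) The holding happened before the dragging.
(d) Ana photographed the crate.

(a) Not entailed — Leila dragged the crate, not the tank; the tank belongs to the draining event.
(b) Not entailed — 'was draining' is progressive on an accomplishment; it does not entail the completed 'drained'.
(c) Entailed — the narrative places the holding before the dragging.
(d) Not entailed — Ana photographed the window, not the crate; the crate belongs to the dragging event.

(c)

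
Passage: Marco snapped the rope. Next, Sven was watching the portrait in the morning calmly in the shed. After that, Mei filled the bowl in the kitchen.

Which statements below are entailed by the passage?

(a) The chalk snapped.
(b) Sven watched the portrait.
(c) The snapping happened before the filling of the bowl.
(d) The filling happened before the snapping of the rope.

(a) Not entailed — the rope is what snapped, not the chalk.
(b) Entailed — 'watch' is an activity; 'was watching' entails that some watching happened, so 'watched' holds.
(c) Entailed — the narrative places the snapping before the filling.
(d) Not entailed — the narrative places the snapping before the filling, not after.

(b), (c)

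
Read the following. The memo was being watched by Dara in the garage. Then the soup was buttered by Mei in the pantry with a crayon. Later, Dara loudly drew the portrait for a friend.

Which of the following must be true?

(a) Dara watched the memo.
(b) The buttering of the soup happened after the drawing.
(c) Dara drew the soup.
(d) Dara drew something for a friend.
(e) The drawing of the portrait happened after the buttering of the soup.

(a) Entailed — 'watch' is an activity; 'was watching' entails that some watching happened, so 'watched' holds.
(b) Not entailed — the narrative places the buttering before the drawing, not after.
(c) Not entailed — Dara drew the portrait, not the soup; the soup belongs to the buttering event.
(d) Entailed — dropping 'loudly' and generalizing the patient leaves a sub-description the original still satisfies.
(e) Entailed — the narrative places the buttering before the drawing.

(a), (d), (e)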